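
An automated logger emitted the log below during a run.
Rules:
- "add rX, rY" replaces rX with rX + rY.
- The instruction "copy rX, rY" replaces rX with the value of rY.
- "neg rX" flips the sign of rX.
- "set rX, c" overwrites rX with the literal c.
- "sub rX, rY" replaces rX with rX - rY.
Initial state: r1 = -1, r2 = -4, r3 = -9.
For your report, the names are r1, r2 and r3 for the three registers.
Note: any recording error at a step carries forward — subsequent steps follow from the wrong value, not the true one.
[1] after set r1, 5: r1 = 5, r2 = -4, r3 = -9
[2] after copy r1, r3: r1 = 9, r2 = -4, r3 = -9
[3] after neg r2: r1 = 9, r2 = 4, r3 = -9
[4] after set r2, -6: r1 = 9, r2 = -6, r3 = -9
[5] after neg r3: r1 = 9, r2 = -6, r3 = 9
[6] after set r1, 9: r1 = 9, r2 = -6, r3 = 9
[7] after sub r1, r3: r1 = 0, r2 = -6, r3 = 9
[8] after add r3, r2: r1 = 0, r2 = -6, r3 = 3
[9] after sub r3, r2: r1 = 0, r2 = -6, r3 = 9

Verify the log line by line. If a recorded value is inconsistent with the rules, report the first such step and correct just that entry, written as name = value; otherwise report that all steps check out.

step 2, r1 = -9

Recomputing the run from the initial state:
step 1: r1 = 5, r2 = -4, r3 = -9
step 2: r1 = -9, r2 = -4, r3 = -9
step 3: r1 = -9, r2 = 4, r3 = -9
step 4: r1 = -9, r2 = -6, r3 = -9
step 5: r1 = -9, r2 = -6, r3 = 9
step 6: r1 = 9, r2 = -6, r3 = 9
step 7: r1 = 0, r2 = -6, r3 = 9
step 8: r1 = 0, r2 = -6, r3 = 3
step 9: r1 = 0, r2 = -6, r3 = 9
The first disagreement with the log is at step 2, where the value should be r1 = -9.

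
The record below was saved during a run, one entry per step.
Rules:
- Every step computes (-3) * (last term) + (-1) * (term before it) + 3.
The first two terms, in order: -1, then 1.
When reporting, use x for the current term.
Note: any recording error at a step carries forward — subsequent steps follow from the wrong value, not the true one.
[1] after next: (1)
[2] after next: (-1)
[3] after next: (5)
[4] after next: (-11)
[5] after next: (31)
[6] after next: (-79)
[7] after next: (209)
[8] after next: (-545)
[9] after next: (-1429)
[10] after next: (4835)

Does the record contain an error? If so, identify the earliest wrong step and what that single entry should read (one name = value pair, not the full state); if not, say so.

step 9, x = 1429

1. x = -3*(1) + (-1)*(-1) + (3) = 1 (matches)
2. x = -3*(1) + (-1)*(1) + (3) = -1 (confirmed correct)
3. x = -3*(-1) + (-1)*(1) + (3) = 5 (exactly as logged)
4. x = -3*(5) + (-1)*(-1) + (3) = -11 (checks out)
5. x = -3*(-11) + (-1)*(5) + (3) = 31 (exactly as logged)
6. x = -3*(31) + (-1)*(-11) + (3) = -79 (no discrepancy)
7. x = -3*(-79) + (-1)*(31) + (3) = 209 (checks out)
8. x = -3*(209) + (-1)*(-79) + (3) = -545 (agrees with the record)
9. x = -3*(-545) + (-1)*(209) + (3) = 1429 (the record disagrees here)
That makes step 9 the first incorrect line — x = 1429 is what it should show.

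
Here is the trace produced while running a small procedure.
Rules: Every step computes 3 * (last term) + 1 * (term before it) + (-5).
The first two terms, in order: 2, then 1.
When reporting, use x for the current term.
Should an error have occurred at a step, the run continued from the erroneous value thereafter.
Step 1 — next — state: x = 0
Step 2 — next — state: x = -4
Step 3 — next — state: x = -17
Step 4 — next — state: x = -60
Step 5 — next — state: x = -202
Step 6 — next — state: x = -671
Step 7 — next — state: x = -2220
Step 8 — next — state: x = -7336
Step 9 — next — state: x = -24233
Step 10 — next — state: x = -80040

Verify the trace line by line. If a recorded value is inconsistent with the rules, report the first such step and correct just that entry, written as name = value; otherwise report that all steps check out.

no error

Recomputing the run from the initial state:
step 1: x = 0
step 2: x = -4
step 3: x = -17
step 4: x = -60
step 5: x = -202
step 6: x = -671
step 7: x = -2220
step 8: x = -7336
step 9: x = -24233
step 10: x = -80040
This matches the trace at every step.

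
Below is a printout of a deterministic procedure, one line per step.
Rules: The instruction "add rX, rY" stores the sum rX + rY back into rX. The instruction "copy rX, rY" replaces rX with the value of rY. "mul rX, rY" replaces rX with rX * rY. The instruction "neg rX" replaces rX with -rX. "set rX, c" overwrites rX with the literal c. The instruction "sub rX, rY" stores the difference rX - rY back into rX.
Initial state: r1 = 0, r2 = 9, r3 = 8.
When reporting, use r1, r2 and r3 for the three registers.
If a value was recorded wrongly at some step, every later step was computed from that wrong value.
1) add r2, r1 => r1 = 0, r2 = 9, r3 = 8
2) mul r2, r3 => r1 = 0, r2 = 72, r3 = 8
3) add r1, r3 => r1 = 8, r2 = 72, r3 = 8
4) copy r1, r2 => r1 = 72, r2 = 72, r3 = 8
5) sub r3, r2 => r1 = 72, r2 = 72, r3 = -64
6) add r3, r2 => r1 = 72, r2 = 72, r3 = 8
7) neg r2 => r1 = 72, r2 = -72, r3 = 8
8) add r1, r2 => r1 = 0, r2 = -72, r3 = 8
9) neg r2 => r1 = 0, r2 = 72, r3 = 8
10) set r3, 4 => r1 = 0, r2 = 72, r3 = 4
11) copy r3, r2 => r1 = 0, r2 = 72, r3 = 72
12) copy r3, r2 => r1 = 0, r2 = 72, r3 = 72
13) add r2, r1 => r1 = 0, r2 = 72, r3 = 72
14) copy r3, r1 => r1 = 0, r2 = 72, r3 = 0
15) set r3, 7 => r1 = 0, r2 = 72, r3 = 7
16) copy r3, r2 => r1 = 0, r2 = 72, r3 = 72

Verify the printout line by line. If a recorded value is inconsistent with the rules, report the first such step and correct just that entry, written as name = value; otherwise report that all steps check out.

Step 1: r2 = 9 + 0 = 9 — exactly as logged.
Step 2: r2 = 9 * 8 = 72 — checks out.
Step 3: r1 = 0 + 8 = 8 — confirmed correct.
Step 4: r1 = 72 — matches.
Step 5: r3 = 8 - 72 = -64 — same as recorded.
Step 6: r3 = -64 + 72 = 8 — same as recorded.
Step 7: r2 = -(72) = -72 — in agreement.
Step 8: r1 = 72 + -72 = 0 — agrees with the printout.
Step 9: r2 = -(-72) = 72 — confirmed correct.
Step 10: r3 = 4 — exactly as logged.
Step 11: r3 = 72 — confirmed correct.
Step 12: r3 = 72 — verified.
Step 13: r2 = 72 + 0 = 72 — verified.
Step 14: r3 = 0 — agrees with the printout.
Step 15: r3 = 7 — agrees with the printout.
Step 16: r3 = 72 — consistent with the printout.
All steps check out; nothing to correct.

no error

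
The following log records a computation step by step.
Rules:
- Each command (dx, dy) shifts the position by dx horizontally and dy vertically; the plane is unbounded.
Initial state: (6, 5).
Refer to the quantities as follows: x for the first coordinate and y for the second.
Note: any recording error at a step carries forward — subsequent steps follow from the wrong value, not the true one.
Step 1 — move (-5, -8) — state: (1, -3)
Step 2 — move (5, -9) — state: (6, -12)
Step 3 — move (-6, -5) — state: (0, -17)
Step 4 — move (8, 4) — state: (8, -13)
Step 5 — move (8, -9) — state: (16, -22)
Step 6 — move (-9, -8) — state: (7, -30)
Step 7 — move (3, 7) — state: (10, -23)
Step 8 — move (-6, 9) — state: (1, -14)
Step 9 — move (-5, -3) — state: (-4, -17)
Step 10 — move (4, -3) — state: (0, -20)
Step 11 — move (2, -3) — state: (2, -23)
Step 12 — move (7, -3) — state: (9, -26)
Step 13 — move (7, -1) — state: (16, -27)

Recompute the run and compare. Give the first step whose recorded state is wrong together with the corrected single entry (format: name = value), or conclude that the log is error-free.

step 8, x = 4

step 1: x = 6 + (-5) = 1, y = 5 + (-8) = -3 -> consistent with the log
step 2: x = 1 + (5) = 6, y = -3 + (-9) = -12 -> exactly as logged
step 3: x = 6 + (-6) = 0, y = -12 + (-5) = -17 -> same as recorded
step 4: x = 0 + (8) = 8, y = -17 + (4) = -13 -> agrees with the log
step 5: x = 8 + (8) = 16, y = -13 + (-9) = -22 -> same as recorded
step 6: x = 16 + (-9) = 7, y = -22 + (-8) = -30 -> no discrepancy
step 7: x = 7 + (3) = 10, y = -30 + (7) = -23 -> same as recorded
step 8: x = 10 + (-6) = 4, y = -23 + (9) = -14 -> this is not what the log shows
Conclusion: step 8 carries the first error; the entry should be x = 4.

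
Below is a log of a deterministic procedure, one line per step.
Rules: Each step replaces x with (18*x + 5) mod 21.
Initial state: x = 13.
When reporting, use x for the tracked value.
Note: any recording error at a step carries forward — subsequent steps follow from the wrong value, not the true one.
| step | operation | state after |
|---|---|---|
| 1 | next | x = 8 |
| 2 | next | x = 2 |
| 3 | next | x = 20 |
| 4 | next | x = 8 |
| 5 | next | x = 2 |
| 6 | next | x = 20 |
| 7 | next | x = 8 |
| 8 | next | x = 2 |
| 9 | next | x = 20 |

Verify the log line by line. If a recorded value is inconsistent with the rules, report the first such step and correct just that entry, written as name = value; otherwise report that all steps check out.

no error

step 1: x = (18*13 + 5) mod 21 = 8 -> verified
step 2: x = (18*8 + 5) mod 21 = 2 -> confirmed correct
step 3: x = (18*2 + 5) mod 21 = 20 -> same as recorded
step 4: x = (18*20 + 5) mod 21 = 8 -> matches
step 5: x = (18*8 + 5) mod 21 = 2 -> verified
step 6: x = (18*2 + 5) mod 21 = 20 -> consistent with the log
step 7: x = (18*20 + 5) mod 21 = 8 -> checks out
step 8: x = (18*8 + 5) mod 21 = 2 -> verified
step 9: x = (18*2 + 5) mod 21 = 20 -> agrees with the log
The whole run recomputes cleanly — no discrepancies.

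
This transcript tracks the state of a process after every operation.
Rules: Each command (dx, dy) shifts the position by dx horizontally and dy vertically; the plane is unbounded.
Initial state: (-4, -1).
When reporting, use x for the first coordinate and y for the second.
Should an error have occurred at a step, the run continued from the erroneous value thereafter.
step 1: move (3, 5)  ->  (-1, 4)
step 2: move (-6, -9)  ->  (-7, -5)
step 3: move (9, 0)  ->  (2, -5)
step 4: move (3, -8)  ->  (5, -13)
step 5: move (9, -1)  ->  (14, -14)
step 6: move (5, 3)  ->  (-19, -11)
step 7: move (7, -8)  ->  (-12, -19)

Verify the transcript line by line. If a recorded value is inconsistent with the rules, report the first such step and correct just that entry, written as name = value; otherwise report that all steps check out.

Recomputing the run from the initial state:
step 1: x = -1, y = 4
step 2: x = -7, y = -5
step 3: x = 2, y = -5
step 4: x = 5, y = -13
step 5: x = 14, y = -14
step 6: x = 19, y = -11
step 7: x = 26, y = -19
The first disagreement with the transcript is at step 6, where the value should be x = 19.

step 6, x = 19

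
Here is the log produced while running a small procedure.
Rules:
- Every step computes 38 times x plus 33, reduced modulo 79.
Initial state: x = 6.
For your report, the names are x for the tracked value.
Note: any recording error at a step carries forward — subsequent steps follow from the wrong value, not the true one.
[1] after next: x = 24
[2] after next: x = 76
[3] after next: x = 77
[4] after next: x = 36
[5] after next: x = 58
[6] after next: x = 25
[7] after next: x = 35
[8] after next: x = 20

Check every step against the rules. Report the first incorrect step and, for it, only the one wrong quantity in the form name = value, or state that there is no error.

Step 1: x = (38*6 + 33) mod 79 = 24 — verified.
Step 2: x = (38*24 + 33) mod 79 = 76 — in agreement.
Step 3: x = (38*76 + 33) mod 79 = 77 — matches.
Step 4: x = (38*77 + 33) mod 79 = 36 — checks out.
Step 5: x = (38*36 + 33) mod 79 = 58 — checks out.
Step 6: x = (38*58 + 33) mod 79 = 25 — no discrepancy.
Step 7: x = (38*25 + 33) mod 79 = 35 — verified.
Step 8: x = (38*35 + 33) mod 79 = 20 — agrees with the log.
The whole run recomputes cleanly — no discrepancies.

no error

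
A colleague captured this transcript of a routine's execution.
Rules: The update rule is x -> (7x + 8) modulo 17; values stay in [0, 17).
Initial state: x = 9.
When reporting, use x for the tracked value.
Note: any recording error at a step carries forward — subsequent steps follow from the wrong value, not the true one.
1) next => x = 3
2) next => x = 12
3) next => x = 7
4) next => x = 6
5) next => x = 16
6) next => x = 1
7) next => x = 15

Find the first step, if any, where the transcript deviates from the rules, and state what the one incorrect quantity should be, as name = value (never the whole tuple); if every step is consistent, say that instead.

no error

1. x = (7*9 + 8) mod 17 = 3 (consistent with the transcript)
2. x = (7*3 + 8) mod 17 = 12 (no discrepancy)
3. x = (7*12 + 8) mod 17 = 7 (verified)
4. x = (7*7 + 8) mod 17 = 6 (exactly as logged)
5. x = (7*6 + 8) mod 17 = 16 (checks out)
6. x = (7*16 + 8) mod 17 = 1 (in agreement)
7. x = (7*1 + 8) mod 17 = 15 (same as recorded)
Every step is consistent.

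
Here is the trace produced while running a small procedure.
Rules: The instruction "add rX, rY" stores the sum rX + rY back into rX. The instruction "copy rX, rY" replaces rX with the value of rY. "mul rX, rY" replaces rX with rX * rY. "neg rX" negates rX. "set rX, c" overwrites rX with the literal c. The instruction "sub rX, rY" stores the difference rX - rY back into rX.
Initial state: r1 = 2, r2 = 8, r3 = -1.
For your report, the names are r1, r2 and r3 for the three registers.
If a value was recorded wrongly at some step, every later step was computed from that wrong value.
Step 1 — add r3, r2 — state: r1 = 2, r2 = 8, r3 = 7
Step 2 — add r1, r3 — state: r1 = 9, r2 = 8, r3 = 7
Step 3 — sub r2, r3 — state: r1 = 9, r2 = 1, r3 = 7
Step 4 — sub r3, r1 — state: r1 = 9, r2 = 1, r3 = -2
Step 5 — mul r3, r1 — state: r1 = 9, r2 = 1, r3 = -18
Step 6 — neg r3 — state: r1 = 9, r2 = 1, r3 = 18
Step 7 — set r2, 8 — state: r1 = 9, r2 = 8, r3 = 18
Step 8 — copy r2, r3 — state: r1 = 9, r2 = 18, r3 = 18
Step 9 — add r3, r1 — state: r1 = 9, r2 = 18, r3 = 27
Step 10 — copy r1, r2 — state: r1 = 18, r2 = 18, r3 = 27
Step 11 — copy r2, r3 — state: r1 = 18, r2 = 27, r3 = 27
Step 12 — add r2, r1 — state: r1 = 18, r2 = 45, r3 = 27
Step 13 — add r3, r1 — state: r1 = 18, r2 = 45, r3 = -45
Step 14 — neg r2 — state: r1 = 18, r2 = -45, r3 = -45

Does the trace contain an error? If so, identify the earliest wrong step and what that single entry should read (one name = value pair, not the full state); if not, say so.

step 13, r3 = 45

Recomputing the run from the initial state:
step 1: r1 = 2, r2 = 8, r3 = 7
step 2: r1 = 9, r2 = 8, r3 = 7
step 3: r1 = 9, r2 = 1, r3 = 7
step 4: r1 = 9, r2 = 1, r3 = -2
step 5: r1 = 9, r2 = 1, r3 = -18
step 6: r1 = 9, r2 = 1, r3 = 18
step 7: r1 = 9, r2 = 8, r3 = 18
step 8: r1 = 9, r2 = 18, r3 = 18
step 9: r1 = 9, r2 = 18, r3 = 27
step 10: r1 = 18, r2 = 18, r3 = 27
step 11: r1 = 18, r2 = 27, r3 = 27
step 12: r1 = 18, r2 = 45, r3 = 27
step 13: r1 = 18, r2 = 45, r3 = 45
step 14: r1 = 18, r2 = -45, r3 = 45
The first disagreement with the trace is at step 13, where the value should be r3 = 45.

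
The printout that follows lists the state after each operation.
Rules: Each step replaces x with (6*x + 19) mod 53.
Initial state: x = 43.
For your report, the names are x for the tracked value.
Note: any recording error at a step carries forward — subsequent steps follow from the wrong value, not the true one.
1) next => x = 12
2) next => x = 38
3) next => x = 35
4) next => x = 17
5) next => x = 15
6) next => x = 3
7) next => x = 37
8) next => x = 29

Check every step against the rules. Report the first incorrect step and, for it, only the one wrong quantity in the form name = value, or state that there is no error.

1. x = (6*43 + 19) mod 53 = 12 (matches)
2. x = (6*12 + 19) mod 53 = 38 (agrees with the printout)
3. x = (6*38 + 19) mod 53 = 35 (exactly as logged)
4. x = (6*35 + 19) mod 53 = 17 (same as recorded)
5. x = (6*17 + 19) mod 53 = 15 (exactly as logged)
6. x = (6*15 + 19) mod 53 = 3 (agrees with the printout)
7. x = (6*3 + 19) mod 53 = 37 (in agreement)
8. x = (6*37 + 19) mod 53 = 29 (exactly as logged)
The whole run recomputes cleanly — no discrepancies.

no error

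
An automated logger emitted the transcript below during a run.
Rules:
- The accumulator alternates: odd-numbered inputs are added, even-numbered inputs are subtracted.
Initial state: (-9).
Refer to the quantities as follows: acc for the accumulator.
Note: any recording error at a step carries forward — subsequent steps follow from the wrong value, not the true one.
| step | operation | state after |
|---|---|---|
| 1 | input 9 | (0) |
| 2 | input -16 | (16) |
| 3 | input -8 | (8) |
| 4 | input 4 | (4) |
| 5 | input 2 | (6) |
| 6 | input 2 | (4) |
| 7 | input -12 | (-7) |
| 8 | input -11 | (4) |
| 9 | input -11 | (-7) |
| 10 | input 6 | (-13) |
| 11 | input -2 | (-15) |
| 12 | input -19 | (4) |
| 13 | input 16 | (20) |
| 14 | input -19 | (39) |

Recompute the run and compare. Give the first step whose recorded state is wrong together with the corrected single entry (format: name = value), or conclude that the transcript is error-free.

Recomputing the run from the initial state:
step 1: acc = 0
step 2: acc = 16
step 3: acc = 8
step 4: acc = 4
step 5: acc = 6
step 6: acc = 4
step 7: acc = -8
step 8: acc = 3
step 9: acc = -8
step 10: acc = -14
step 11: acc = -16
step 12: acc = 3
step 13: acc = 19
step 14: acc = 38
The first disagreement with the transcript is at step 7, where the value should be acc = -8.

step 7, acc = -8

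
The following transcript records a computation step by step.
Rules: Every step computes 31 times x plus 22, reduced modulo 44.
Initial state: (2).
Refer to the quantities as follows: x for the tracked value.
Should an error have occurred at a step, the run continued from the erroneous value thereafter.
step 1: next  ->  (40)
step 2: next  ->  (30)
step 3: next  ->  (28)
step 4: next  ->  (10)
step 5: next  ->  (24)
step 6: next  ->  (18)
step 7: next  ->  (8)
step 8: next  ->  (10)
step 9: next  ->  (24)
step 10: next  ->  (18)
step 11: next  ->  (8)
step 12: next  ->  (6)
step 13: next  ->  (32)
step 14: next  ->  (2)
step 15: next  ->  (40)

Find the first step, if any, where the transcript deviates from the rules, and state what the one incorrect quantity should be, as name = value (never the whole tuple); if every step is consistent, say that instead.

step 8, x = 6

step 1: x = (31*2 + 22) mod 44 = 40 -> confirmed correct
step 2: x = (31*40 + 22) mod 44 = 30 -> same as recorded
step 3: x = (31*30 + 22) mod 44 = 28 -> in agreement
step 4: x = (31*28 + 22) mod 44 = 10 -> checks out
step 5: x = (31*10 + 22) mod 44 = 24 -> checks out
step 6: x = (31*24 + 22) mod 44 = 18 -> same as recorded
step 7: x = (31*18 + 22) mod 44 = 8 -> consistent with the transcript
step 8: x = (31*8 + 22) mod 44 = 6 -> this is not what the transcript shows
First deviation found at step 8; the corrected entry is x = 6.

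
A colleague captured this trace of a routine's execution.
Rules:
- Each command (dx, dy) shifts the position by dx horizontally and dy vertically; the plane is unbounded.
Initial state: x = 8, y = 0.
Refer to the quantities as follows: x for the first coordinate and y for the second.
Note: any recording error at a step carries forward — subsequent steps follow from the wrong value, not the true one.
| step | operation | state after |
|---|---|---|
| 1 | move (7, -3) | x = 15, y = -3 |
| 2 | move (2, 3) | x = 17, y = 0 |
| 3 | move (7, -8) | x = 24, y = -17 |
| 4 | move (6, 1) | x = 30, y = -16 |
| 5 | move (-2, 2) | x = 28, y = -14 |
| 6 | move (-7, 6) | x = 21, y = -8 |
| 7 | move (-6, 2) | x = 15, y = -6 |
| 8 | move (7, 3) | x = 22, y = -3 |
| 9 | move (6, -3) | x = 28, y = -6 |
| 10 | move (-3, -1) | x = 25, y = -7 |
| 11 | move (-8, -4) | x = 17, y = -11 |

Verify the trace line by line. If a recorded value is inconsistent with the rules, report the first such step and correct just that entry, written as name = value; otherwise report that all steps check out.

step 3, y = -8

Recomputing the run from the initial state:
step 1: x = 15, y = -3
step 2: x = 17, y = 0
step 3: x = 24, y = -8
step 4: x = 30, y = -7
step 5: x = 28, y = -5
step 6: x = 21, y = 1
step 7: x = 15, y = 3
step 8: x = 22, y = 6
step 9: x = 28, y = 3
step 10: x = 25, y = 2
step 11: x = 17, y = -2
The first disagreement with the trace is at step 3, where the value should be y = -8.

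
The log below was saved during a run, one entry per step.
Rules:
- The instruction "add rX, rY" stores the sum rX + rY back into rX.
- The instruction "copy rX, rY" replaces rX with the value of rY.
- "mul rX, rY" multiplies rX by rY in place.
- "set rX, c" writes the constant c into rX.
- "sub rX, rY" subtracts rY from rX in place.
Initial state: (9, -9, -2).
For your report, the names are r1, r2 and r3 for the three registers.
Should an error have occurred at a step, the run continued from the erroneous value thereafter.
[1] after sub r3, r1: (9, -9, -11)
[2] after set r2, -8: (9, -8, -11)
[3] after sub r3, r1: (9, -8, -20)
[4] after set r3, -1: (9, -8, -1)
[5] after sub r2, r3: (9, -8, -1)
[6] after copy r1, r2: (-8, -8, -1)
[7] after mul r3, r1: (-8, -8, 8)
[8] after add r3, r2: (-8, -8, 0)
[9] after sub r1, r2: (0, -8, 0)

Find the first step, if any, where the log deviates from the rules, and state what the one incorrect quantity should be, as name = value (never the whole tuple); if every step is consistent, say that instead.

Recomputing the run from the initial state:
step 1: r1 = 9, r2 = -9, r3 = -11
step 2: r1 = 9, r2 = -8, r3 = -11
step 3: r1 = 9, r2 = -8, r3 = -20
step 4: r1 = 9, r2 = -8, r3 = -1
step 5: r1 = 9, r2 = -7, r3 = -1
step 6: r1 = -7, r2 = -7, r3 = -1
step 7: r1 = -7, r2 = -7, r3 = 7
step 8: r1 = -7, r2 = -7, r3 = 0
step 9: r1 = 0, r2 = -7, r3 = 0
The first disagreement with the log is at step 5, where the value should be r2 = -7.

step 5, r2 = -7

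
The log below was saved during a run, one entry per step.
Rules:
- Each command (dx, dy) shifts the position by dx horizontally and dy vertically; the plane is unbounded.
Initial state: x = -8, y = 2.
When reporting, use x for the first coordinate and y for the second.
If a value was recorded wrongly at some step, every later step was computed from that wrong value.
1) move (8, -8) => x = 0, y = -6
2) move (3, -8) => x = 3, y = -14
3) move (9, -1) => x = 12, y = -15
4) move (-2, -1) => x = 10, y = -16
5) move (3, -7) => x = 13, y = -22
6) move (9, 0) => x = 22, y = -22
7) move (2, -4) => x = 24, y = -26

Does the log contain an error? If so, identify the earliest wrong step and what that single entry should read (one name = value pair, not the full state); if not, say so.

step 5, y = -23

Recomputing the run from the initial state:
step 1: x = 0, y = -6
step 2: x = 3, y = -14
step 3: x = 12, y = -15
step 4: x = 10, y = -16
step 5: x = 13, y = -23
step 6: x = 22, y = -23
step 7: x = 24, y = -27
The first disagreement with the log is at step 5, where the value should be y = -23.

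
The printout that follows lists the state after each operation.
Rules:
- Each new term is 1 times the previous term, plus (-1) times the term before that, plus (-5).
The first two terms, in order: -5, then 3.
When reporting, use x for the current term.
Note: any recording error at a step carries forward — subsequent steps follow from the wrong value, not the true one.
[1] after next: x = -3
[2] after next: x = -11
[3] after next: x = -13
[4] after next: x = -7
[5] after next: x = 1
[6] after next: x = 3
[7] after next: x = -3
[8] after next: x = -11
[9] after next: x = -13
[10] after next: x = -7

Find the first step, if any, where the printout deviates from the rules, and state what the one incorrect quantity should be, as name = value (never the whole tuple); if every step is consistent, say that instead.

step 1: x = 1*(3) + (-1)*(-5) + (-5) = 3 -> the entry is off here
First incorrect step: 1; the correct value is x = 3.

step 1, x = 3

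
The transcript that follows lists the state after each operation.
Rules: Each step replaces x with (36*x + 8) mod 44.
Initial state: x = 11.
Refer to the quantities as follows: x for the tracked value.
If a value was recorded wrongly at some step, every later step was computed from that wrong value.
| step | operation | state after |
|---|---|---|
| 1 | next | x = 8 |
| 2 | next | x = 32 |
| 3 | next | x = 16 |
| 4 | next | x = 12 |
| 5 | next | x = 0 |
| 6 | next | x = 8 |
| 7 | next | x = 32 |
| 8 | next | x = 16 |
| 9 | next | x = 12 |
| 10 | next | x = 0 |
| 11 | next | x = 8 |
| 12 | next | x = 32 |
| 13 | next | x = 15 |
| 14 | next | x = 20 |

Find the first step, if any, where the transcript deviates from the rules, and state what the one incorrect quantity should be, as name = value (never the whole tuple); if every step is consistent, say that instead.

step 13, x = 16

step 1: x = (36*11 + 8) mod 44 = 8 -> matches
step 2: x = (36*8 + 8) mod 44 = 32 -> agrees with the transcript
step 3: x = (36*32 + 8) mod 44 = 16 -> same as recorded
step 4: x = (36*16 + 8) mod 44 = 12 -> agrees with the transcript
step 5: x = (36*12 + 8) mod 44 = 0 -> confirmed correct
step 6: x = (36*0 + 8) mod 44 = 8 -> no discrepancy
step 7: x = (36*8 + 8) mod 44 = 32 -> checks out
step 8: x = (36*32 + 8) mod 44 = 16 -> same as recorded
step 9: x = (36*16 + 8) mod 44 = 12 -> same as recorded
step 10: x = (36*12 + 8) mod 44 = 0 -> verified
step 11: x = (36*0 + 8) mod 44 = 8 -> verified
step 12: x = (36*8 + 8) mod 44 = 32 -> matches
step 13: x = (36*32 + 8) mod 44 = 16 -> the recorded entry deviates here
First deviation found at step 13; the corrected entry is x = 16.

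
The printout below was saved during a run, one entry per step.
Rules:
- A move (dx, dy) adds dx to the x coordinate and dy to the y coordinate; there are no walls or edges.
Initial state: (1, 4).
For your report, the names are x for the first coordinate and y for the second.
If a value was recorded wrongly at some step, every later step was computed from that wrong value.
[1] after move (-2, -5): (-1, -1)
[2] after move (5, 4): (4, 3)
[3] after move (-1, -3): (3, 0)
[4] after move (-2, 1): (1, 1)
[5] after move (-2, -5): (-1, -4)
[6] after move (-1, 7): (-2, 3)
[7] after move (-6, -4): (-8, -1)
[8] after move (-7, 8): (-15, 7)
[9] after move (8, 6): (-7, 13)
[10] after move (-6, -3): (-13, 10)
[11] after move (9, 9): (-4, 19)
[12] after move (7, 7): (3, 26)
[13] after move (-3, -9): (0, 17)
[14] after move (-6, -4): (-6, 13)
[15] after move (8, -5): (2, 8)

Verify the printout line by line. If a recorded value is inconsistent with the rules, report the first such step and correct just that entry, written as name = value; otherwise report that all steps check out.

no error

Step 1: x = 1 + (-2) = -1, y = 4 + (-5) = -1 — consistent with the printout.
Step 2: x = -1 + (5) = 4, y = -1 + (4) = 3 — confirmed correct.
Step 3: x = 4 + (-1) = 3, y = 3 + (-3) = 0 — consistent with the printout.
Step 4: x = 3 + (-2) = 1, y = 0 + (1) = 1 — same as recorded.
Step 5: x = 1 + (-2) = -1, y = 1 + (-5) = -4 — agrees with the printout.
Step 6: x = -1 + (-1) = -2, y = -4 + (7) = 3 — agrees with the printout.
Step 7: x = -2 + (-6) = -8, y = 3 + (-4) = -1 — matches.
Step 8: x = -8 + (-7) = -15, y = -1 + (8) = 7 — no discrepancy.
Step 9: x = -15 + (8) = -7, y = 7 + (6) = 13 — confirmed correct.
Step 10: x = -7 + (-6) = -13, y = 13 + (-3) = 10 — verified.
Step 11: x = -13 + (9) = -4, y = 10 + (9) = 19 — checks out.
Step 12: x = -4 + (7) = 3, y = 19 + (7) = 26 — checks out.
Step 13: x = 3 + (-3) = 0, y = 26 + (-9) = 17 — exactly as logged.
Step 14: x = 0 + (-6) = -6, y = 17 + (-4) = 13 — agrees with the printout.
Step 15: x = -6 + (8) = 2, y = 13 + (-5) = 8 — checks out.
No step deviates from the rules.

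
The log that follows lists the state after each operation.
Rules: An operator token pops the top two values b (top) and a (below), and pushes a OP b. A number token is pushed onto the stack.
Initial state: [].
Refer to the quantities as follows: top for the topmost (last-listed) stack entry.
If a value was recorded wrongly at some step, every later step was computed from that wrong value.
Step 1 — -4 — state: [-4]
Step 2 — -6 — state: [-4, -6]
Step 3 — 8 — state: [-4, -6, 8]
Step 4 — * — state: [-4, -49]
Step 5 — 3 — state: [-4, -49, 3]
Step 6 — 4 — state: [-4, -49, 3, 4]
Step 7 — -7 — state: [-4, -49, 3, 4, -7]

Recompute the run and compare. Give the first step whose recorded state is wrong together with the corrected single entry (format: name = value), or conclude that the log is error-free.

step 4, top = -48

step 1: push -4: top = -4 -> no discrepancy
step 2: push -6: top = -6 -> exactly as logged
step 3: push 8: top = 8 -> agrees with the log
step 4: -6 * 8 = -48 -> this is not what the log shows
That makes step 4 the first incorrect line — top = -48 is what it should show.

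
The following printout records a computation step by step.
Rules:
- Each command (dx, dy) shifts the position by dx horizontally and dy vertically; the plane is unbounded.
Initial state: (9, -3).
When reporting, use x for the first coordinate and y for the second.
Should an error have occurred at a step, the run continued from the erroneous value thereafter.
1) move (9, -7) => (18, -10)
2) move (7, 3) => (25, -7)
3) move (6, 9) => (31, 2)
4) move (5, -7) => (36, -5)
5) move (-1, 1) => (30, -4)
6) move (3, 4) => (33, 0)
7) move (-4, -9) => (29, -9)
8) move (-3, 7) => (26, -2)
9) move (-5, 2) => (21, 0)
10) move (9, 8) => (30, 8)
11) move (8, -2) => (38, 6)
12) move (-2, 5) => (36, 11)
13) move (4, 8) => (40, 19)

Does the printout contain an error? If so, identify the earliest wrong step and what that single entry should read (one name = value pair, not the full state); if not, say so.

step 1: x = 9 + (9) = 18, y = -3 + (-7) = -10 -> agrees with the printout
step 2: x = 18 + (7) = 25, y = -10 + (3) = -7 -> matches
step 3: x = 25 + (6) = 31, y = -7 + (9) = 2 -> consistent with the printout
step 4: x = 31 + (5) = 36, y = 2 + (-7) = -5 -> in agreement
step 5: x = 36 + (-1) = 35, y = -5 + (1) = -4 -> first mismatch against the printout
First deviation found at step 5; the corrected entry is x = 35.

step 5, x = 35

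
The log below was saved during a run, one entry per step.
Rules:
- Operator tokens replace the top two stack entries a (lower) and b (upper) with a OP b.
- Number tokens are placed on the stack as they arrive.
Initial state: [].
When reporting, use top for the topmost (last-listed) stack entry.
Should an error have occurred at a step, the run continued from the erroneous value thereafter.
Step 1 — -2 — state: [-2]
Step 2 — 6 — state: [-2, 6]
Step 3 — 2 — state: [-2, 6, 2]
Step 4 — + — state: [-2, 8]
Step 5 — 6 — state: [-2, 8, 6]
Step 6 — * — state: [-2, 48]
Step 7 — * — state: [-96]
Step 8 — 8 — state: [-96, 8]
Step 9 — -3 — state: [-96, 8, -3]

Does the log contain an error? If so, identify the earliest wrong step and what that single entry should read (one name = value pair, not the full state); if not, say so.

Recomputing the run from the initial state:
step 1: [-2]
step 2: [-2, 6]
step 3: [-2, 6, 2]
step 4: [-2, 8]
step 5: [-2, 8, 6]
step 6: [-2, 48]
step 7: [-96]
step 8: [-96, 8]
step 9: [-96, 8, -3]
This matches the log at every step.

no error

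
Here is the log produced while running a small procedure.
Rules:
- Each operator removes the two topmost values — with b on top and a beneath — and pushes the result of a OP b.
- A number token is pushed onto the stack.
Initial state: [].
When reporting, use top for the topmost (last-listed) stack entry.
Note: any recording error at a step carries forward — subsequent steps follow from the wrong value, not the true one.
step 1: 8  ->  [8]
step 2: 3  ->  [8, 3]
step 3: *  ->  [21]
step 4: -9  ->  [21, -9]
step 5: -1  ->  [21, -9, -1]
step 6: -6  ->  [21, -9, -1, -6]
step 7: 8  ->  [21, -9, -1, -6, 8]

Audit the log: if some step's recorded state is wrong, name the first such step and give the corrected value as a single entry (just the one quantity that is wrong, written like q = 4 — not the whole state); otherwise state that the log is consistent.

step 1: push 8: top = 8 -> exactly as logged
step 2: push 3: top = 3 -> same as recorded
step 3: 8 * 3 = 24 -> this is not what the log shows
First deviation found at step 3; the corrected entry is top = 24.

step 3, top = 24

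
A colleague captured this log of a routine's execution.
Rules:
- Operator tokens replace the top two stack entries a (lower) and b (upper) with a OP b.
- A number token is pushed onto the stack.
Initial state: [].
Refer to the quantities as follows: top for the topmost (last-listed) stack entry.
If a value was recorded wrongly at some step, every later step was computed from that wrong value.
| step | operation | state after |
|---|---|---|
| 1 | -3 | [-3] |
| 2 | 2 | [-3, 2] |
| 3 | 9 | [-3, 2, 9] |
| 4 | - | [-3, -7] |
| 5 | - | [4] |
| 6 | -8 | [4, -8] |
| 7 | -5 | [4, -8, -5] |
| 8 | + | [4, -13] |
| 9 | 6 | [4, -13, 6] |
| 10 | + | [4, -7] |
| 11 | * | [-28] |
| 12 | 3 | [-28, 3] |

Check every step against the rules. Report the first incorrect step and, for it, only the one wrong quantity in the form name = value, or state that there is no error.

step 1: push -3: top = -3 -> verified
step 2: push 2: top = 2 -> in agreement
step 3: push 9: top = 9 -> matches
step 4: 2 - 9 = -7 -> in agreement
step 5: -3 - -7 = 4 -> agrees with the log
step 6: push -8: top = -8 -> exactly as logged
step 7: push -5: top = -5 -> no discrepancy
step 8: -8 + -5 = -13 -> matches
step 9: push 6: top = 6 -> matches
step 10: -13 + 6 = -7 -> agrees with the log
step 11: 4 * -7 = -28 -> agrees with the log
step 12: push 3: top = 3 -> no discrepancy
The recomputation confirms every line.

no error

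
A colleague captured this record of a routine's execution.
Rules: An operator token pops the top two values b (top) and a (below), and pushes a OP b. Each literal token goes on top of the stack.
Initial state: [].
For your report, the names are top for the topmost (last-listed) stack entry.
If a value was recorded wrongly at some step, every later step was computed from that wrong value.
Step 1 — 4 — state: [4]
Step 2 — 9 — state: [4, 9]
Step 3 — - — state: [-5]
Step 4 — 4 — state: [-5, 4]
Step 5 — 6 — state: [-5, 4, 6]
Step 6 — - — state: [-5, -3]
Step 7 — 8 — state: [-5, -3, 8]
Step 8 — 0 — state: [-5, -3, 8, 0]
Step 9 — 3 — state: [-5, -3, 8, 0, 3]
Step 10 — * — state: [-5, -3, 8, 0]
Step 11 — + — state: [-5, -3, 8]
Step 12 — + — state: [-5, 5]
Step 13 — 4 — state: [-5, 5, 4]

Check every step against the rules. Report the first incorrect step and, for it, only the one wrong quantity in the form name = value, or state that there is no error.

1. push 4: top = 4 (no discrepancy)
2. push 9: top = 9 (verified)
3. 4 - 9 = -5 (no discrepancy)
4. push 4: top = 4 (consistent with the record)
5. push 6: top = 6 (same as recorded)
6. 4 - 6 = -2 (the record has a different value)
Step 6 is the first one off; corrected, top = -2.

step 6, top = -2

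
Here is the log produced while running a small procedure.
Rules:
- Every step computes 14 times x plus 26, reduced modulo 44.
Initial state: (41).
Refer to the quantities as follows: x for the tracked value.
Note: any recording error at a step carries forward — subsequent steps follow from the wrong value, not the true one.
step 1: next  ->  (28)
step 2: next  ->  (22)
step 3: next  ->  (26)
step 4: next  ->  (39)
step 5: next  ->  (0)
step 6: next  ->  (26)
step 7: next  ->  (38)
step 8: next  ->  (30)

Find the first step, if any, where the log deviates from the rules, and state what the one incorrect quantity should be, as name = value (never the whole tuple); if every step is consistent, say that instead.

1. x = (14*41 + 26) mod 44 = 28 (consistent with the log)
2. x = (14*28 + 26) mod 44 = 22 (no discrepancy)
3. x = (14*22 + 26) mod 44 = 26 (matches)
4. x = (14*26 + 26) mod 44 = 38 (this is not what the log shows)
First deviation found at step 4; the corrected entry is x = 38.

step 4, x = 38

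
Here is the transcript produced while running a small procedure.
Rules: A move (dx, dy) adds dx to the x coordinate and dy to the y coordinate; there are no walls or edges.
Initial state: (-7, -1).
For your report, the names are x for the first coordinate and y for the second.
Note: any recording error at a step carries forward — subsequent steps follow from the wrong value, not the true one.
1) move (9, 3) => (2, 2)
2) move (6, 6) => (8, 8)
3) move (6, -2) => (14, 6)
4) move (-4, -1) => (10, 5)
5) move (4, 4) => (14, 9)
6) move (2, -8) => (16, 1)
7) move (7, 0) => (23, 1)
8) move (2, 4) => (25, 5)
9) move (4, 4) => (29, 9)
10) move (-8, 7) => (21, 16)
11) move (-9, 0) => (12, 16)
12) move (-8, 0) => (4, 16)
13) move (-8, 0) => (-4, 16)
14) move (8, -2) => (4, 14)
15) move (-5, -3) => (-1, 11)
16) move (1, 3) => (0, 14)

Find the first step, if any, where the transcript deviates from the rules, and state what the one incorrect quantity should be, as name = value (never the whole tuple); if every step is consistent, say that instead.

Recomputing the run from the initial state:
step 1: x = 2, y = 2
step 2: x = 8, y = 8
step 3: x = 14, y = 6
step 4: x = 10, y = 5
step 5: x = 14, y = 9
step 6: x = 16, y = 1
step 7: x = 23, y = 1
step 8: x = 25, y = 5
step 9: x = 29, y = 9
step 10: x = 21, y = 16
step 11: x = 12, y = 16
step 12: x = 4, y = 16
step 13: x = -4, y = 16
step 14: x = 4, y = 14
step 15: x = -1, y = 11
step 16: x = 0, y = 14
This matches the transcript at every step.

no error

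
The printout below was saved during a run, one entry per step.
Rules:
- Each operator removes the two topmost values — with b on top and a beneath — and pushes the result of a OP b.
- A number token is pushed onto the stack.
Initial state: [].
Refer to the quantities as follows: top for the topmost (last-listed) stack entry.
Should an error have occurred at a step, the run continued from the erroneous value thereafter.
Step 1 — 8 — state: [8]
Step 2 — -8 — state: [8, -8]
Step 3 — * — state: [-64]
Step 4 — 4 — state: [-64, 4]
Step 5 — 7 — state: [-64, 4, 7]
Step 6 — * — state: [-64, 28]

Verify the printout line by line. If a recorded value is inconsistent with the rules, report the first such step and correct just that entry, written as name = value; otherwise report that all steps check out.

no error

Recomputing the run from the initial state:
step 1: [8]
step 2: [8, -8]
step 3: [-64]
step 4: [-64, 4]
step 5: [-64, 4, 7]
step 6: [-64, 28]
This matches the printout at every step.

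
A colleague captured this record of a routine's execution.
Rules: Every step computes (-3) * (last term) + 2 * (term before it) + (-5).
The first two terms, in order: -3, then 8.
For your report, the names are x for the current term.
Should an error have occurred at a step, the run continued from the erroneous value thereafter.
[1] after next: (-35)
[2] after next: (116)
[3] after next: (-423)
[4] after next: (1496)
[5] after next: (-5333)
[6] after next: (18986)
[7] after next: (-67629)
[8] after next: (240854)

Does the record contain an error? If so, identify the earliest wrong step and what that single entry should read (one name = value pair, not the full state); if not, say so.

Step 1: x = -3*(8) + (2)*(-3) + (-5) = -35 — checks out.
Step 2: x = -3*(-35) + (2)*(8) + (-5) = 116 — in agreement.
Step 3: x = -3*(116) + (2)*(-35) + (-5) = -423 — consistent with the record.
Step 4: x = -3*(-423) + (2)*(116) + (-5) = 1496 — matches.
Step 5: x = -3*(1496) + (2)*(-423) + (-5) = -5339 — the recorded entry deviates here.
First incorrect step: 5; the correct value is x = -5339.

step 5, x = -5339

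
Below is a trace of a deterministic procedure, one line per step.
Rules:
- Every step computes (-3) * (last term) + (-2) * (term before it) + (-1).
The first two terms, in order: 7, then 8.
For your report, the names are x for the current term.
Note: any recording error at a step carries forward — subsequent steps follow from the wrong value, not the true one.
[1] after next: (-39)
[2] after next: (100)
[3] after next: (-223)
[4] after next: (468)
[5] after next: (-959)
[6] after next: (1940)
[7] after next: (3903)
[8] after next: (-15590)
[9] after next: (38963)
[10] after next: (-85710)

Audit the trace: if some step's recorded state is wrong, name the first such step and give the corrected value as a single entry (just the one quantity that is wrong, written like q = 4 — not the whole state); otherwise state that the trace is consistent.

step 7, x = -3903

1. x = -3*(8) + (-2)*(7) + (-1) = -39 (exactly as logged)
2. x = -3*(-39) + (-2)*(8) + (-1) = 100 (checks out)
3. x = -3*(100) + (-2)*(-39) + (-1) = -223 (exactly as logged)
4. x = -3*(-223) + (-2)*(100) + (-1) = 468 (verified)
5. x = -3*(468) + (-2)*(-223) + (-1) = -959 (verified)
6. x = -3*(-959) + (-2)*(468) + (-1) = 1940 (exactly as logged)
7. x = -3*(1940) + (-2)*(-959) + (-1) = -3903 (a discrepancy with the trace)
First incorrect step: 7; the correct value is x = -3903.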